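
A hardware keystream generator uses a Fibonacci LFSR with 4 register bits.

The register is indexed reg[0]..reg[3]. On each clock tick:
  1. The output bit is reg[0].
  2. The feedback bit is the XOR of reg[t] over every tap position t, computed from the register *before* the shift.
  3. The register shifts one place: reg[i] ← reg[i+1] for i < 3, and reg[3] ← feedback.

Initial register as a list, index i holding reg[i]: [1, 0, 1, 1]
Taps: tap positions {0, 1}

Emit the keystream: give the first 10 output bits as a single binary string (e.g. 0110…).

tick  register→output (feedback)
  0  1011→1 (1)
  1  0111→0 (1)
  2  1111→1 (0)
  3  1110→1 (0)
  4  1100→1 (0)
  5  1000→1 (1)
  6  0001→0 (0)
  7  0010→0 (0)
  8  0100→0 (1)
  9  1001→1 (1)

1011110001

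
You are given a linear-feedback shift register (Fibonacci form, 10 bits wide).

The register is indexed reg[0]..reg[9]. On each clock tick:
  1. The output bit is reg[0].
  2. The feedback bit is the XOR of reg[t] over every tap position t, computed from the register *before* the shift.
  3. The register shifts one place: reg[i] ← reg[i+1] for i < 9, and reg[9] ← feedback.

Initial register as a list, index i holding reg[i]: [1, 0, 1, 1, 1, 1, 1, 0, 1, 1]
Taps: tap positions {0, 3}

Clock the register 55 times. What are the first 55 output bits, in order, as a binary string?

1011111011010010000100001010010101100011100111111101100

step | reg (before) | out | fb
   0 | 1011111011 | 1 | 0
   1 | 0111110110 | 0 | 1
   2 | 1111101101 | 1 | 0
   3 | 1111011010 | 1 | 0
   4 | 1110110100 | 1 | 1
   5 | 1101101001 | 1 | 0
   6 | 1011010010 | 1 | 0
   7 | 0110100100 | 0 | 0
   8 | 1101001000 | 1 | 0
   9 | 1010010000 | 1 | 1
  10 | 0100100001 | 0 | 0
  11 | 1001000010 | 1 | 0
  12 | 0010000100 | 0 | 0
  13 | 0100001000 | 0 | 0
  14 | 1000010000 | 1 | 1
  15 | 0000100001 | 0 | 0
  16 | 0001000010 | 0 | 1
  17 | 0010000101 | 0 | 0
  18 | 0100001010 | 0 | 0
  19 | 1000010100 | 1 | 1
  20 | 0000101001 | 0 | 0
  21 | 0001010010 | 0 | 1
  22 | 0010100101 | 0 | 0
  23 | 0101001010 | 0 | 1
  24 | 1010010101 | 1 | 1
  25 | 0100101011 | 0 | 0
  26 | 1001010110 | 1 | 0
  27 | 0010101100 | 0 | 0
  28 | 0101011000 | 0 | 1
  29 | 1010110001 | 1 | 1
  30 | 0101100011 | 0 | 1
  31 | 1011000111 | 1 | 0
  32 | 0110001110 | 0 | 0
  33 | 1100011100 | 1 | 1
  34 | 1000111001 | 1 | 1
  35 | 0001110011 | 0 | 1
  36 | 0011100111 | 0 | 1
  37 | 0111001111 | 0 | 1
  38 | 1110011111 | 1 | 1
  39 | 1100111111 | 1 | 1
  40 | 1001111111 | 1 | 0
  41 | 0011111110 | 0 | 1
  42 | 0111111101 | 0 | 1
  43 | 1111111011 | 1 | 0
  44 | 1111110110 | 1 | 0
  45 | 1111101100 | 1 | 0
  46 | 1111011000 | 1 | 0
  47 | 1110110000 | 1 | 1
  48 | 1101100001 | 1 | 0
  49 | 1011000010 | 1 | 0
  50 | 0110000100 | 0 | 0
  51 | 1100001000 | 1 | 1
  52 | 1000010001 | 1 | 1
  53 | 0000100011 | 0 | 0
  54 | 0001000110 | 0 | 1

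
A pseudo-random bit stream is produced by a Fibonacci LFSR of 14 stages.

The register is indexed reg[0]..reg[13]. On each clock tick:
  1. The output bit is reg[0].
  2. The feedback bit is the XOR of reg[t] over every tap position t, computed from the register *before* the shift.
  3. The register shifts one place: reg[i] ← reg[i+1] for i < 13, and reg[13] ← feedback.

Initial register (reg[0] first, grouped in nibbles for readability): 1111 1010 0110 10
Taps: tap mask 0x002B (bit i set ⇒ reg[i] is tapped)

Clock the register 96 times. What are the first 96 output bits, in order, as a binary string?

111110100110101001000010100100100000010110011010010001001101000111000111000100100100111110110101

tick  register→output (feedback)
  0  11111010011010→1 (1)
  1  11110100110101→1 (0)
  2  11101001101010→1 (0)
  3  11010011010100→1 (1)
  4  10100110101001→1 (0)
  5  01001101010010→0 (0)
  6  10011010100100→1 (0)
  7  00110101001000→0 (0)
  8  01101010010000→0 (1)
  9  11010100100001→1 (0)
 10  10101001000010→1 (1)
 11  01010010000101→0 (0)
 12  10100100001010→1 (0)
 13  01001000010100→0 (1)
 14  10010000101001→1 (0)
 15  00100001010010→0 (0)
 16  01000010100100→0 (1)
 17  10000101001001→1 (0)
 18  00001010010010→0 (0)
 19  00010100100100→0 (0)
 20  00101001001000→0 (0)
 21  01010010010000→0 (0)
 22  10100100100000→1 (0)
 23  01001001000000→0 (1)
 24  10010010000001→1 (0)
 25  00100100000010→0 (1)
 26  01001000000101→0 (1)
 27  10010000001011→1 (0)
 28  00100000010110→0 (0)
 29  01000000101100→0 (1)
 30  10000001011001→1 (1)
 31  00000010110011→0 (0)
 32  00000101100110→0 (1)
 33  00001011001101→0 (0)
 34  00010110011010→0 (0)
 35  00101100110100→0 (1)
 36  01011001101001→0 (0)
 37  10110011010010→1 (0)
 38  01100110100100→0 (0)
 39  11001101001000→1 (1)
 40  10011010010001→1 (0)
 41  00110100100010→0 (0)
 42  01101001000100→0 (1)
 43  11010010001001→1 (1)
 44  10100100010011→1 (0)
 45  01001000100110→0 (1)
 46  10010001001101→1 (0)
 47  00100010011010→0 (0)
 48  01000100110100→0 (0)
 49  10001001101000→1 (1)
 50  00010011010001→0 (1)
 51  00100110100011→0 (1)
 52  01001101000111→0 (0)
 53  10011010001110→1 (0)
 54  00110100011100→0 (0)
 55  01101000111000→0 (1)
 56  11010001110001→1 (1)
 57  10100011100011→1 (1)
 58  01000111000111→0 (0)
 59  10001110001110→1 (0)
 60  00011100011100→0 (0)
 61  00111000111000→0 (1)
 62  01110001110001→0 (0)
 63  11100011100010→1 (0)
 64  11000111000100→1 (1)
 65  10001110001001→1 (0)
 66  00011100010010→0 (0)
 67  00111000100100→0 (1)
 68  01110001001001→0 (0)
 69  11100010010010→1 (0)
 70  11000100100100→1 (1)
 71  10001001001001→1 (1)
 72  00010010010011→0 (1)
 73  00100100100111→0 (1)
 74  01001001001111→0 (1)
 75  10010010011111→1 (0)
 76  00100100111110→0 (1)
 77  01001001111101→0 (1)
 78  10010011111011→1 (0)
 79  00100111110110→0 (1)
 80  01001111101101→0 (0)
 81  10011111011010→1 (1)
 82  00111110110101→0 (0)
 83  01111101101010→0 (1)
 84  11111011010101→1 (1)
 85  11110110101011→1 (0)
 86  11101101010110→1 (1)
 87  11011010101101→1 (1)
 88  10110101011011→1 (1)
 89  01101010110111→0 (1)
 90  11010101101111→1 (0)
 91  10101011011110→1 (1)
 92  01010110111101→0 (1)
 93  10101101111011→1 (0)
 94  01011011110110→0 (0)
 95  10110111101100→1 (1)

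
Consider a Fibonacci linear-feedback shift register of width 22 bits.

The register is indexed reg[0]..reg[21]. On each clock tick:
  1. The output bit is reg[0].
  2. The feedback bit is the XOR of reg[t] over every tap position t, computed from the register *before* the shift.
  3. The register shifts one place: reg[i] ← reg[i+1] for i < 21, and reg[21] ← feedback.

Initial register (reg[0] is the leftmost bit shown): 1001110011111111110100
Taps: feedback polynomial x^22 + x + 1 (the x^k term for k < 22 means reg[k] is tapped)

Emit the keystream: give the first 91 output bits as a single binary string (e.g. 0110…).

1001110011111111110100101001010000000001110111101111000000001001100011000100000001101010010

tick  register→output (feedback)
  0  1001110011111111110100→1 (1)
  1  0011100111111111101001→0 (0)
  2  0111001111111111010010→0 (1)
  3  1110011111111110100101→1 (0)
  4  1100111111111101001010→1 (0)
  5  1001111111111010010100→1 (1)
  6  0011111111110100101001→0 (0)
  7  0111111111101001010010→0 (1)
  8  1111111111010010100101→1 (0)
  9  1111111110100101001010→1 (0)
 10  1111111101001010010100→1 (0)
 11  1111111010010100101000→1 (0)
 12  1111110100101001010000→1 (0)
 13  1111101001010010100000→1 (0)
 14  1111010010100101000000→1 (0)
 15  1110100101001010000000→1 (0)
 16  1101001010010100000000→1 (0)
 17  1010010100101000000000→1 (1)
 18  0100101001010000000001→0 (1)
 19  1001010010100000000011→1 (1)
 20  0010100101000000000111→0 (0)
 21  0101001010000000001110→0 (1)
 22  1010010100000000011101→1 (1)
 23  0100101000000000111011→0 (1)
 24  1001010000000001110111→1 (1)
 25  0010100000000011101111→0 (0)
 26  0101000000000111011110→0 (1)
 27  1010000000001110111101→1 (1)
 28  0100000000011101111011→0 (1)
 29  1000000000111011110111→1 (1)
 30  0000000001110111101111→0 (0)
 31  0000000011101111011110→0 (0)
 32  0000000111011110111100→0 (0)
 33  0000001110111101111000→0 (0)
 34  0000011101111011110000→0 (0)
 35  0000111011110111100000→0 (0)
 36  0001110111101111000000→0 (0)
 37  0011101111011110000000→0 (0)
 38  0111011110111100000000→0 (1)
 39  1110111101111000000001→1 (0)
 40  1101111011110000000010→1 (0)
 41  1011110111100000000100→1 (1)
 42  0111101111000000001001→0 (1)
 43  1111011110000000010011→1 (0)
 44  1110111100000000100110→1 (0)
 45  1101111000000001001100→1 (0)
 46  1011110000000010011000→1 (1)
 47  0111100000000100110001→0 (1)
 48  1111000000001001100011→1 (0)
 49  1110000000010011000110→1 (0)
 50  1100000000100110001100→1 (0)
 51  1000000001001100011000→1 (1)
 52  0000000010011000110001→0 (0)
 53  0000000100110001100010→0 (0)
 54  0000001001100011000100→0 (0)
 55  0000010011000110001000→0 (0)
 56  0000100110001100010000→0 (0)
 57  0001001100011000100000→0 (0)
 58  0010011000110001000000→0 (0)
 59  0100110001100010000000→0 (1)
 60  1001100011000100000001→1 (1)
 61  0011000110001000000011→0 (0)
 62  0110001100010000000110→0 (1)
 63  1100011000100000001101→1 (0)
 64  1000110001000000011010→1 (1)
 65  0001100010000000110101→0 (0)
 66  0011000100000001101010→0 (0)
 67  0110001000000011010100→0 (1)
 68  1100010000000110101001→1 (0)
 69  1000100000001101010010→1 (1)
 70  0001000000011010100101→0 (0)
 71  0010000000110101001010→0 (0)
 72  0100000001101010010100→0 (1)
 73  1000000011010100101001→1 (1)
 74  0000000110101001010011→0 (0)
 75  0000001101010010100110→0 (0)
 76  0000011010100101001100→0 (0)
 77  0000110101001010011000→0 (0)
 78  0001101010010100110000→0 (0)
 79  0011010100101001100000→0 (0)
 80  0110101001010011000000→0 (1)
 81  1101010010100110000001→1 (0)
 82  1010100101001100000010→1 (1)
 83  0101001010011000000101→0 (1)
 84  1010010100110000001011→1 (1)
 85  0100101001100000010111→0 (1)
 86  1001010011000000101111→1 (1)
 87  0010100110000001011111→0 (0)
 88  0101001100000010111110→0 (1)
 89  1010011000000101111101→1 (1)
 90  0100110000001011111011→0 (1)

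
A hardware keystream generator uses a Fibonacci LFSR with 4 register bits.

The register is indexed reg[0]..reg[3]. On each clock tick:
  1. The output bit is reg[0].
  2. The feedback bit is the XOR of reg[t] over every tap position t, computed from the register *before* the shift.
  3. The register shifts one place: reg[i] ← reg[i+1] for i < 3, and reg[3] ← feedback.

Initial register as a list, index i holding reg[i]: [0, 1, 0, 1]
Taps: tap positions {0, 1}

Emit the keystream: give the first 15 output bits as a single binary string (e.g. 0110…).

tick  register→output (feedback)
  0  0101→0 (1)
  1  1011→1 (1)
  2  0111→0 (1)
  3  1111→1 (0)
  4  1110→1 (0)
  5  1100→1 (0)
  6  1000→1 (1)
  7  0001→0 (0)
  8  0010→0 (0)
  9  0100→0 (1)
 10  1001→1 (1)
 11  0011→0 (0)
 12  0110→0 (1)
 13  1101→1 (0)
 14  1010→1 (1)

010111100010011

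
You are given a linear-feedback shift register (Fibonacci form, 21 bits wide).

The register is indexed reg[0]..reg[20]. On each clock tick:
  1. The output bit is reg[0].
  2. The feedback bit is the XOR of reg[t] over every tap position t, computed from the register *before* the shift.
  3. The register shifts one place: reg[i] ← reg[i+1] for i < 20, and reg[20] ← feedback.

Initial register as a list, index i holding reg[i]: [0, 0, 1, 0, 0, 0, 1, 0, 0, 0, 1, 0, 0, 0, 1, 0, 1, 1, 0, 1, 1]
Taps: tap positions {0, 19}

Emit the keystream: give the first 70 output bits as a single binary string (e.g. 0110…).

0010001000100010110111101011111010111000110001001100010011111000001011

tick  register→output (feedback)
  0  001000100010001011011→0 (1)
  1  010001000100010110111→0 (1)
  2  100010001000101101111→1 (0)
  3  000100010001011011110→0 (1)
  4  001000100010110111101→0 (0)
  5  010001000101101111010→0 (1)
  6  100010001011011110101→1 (1)
  7  000100010110111101011→0 (1)
  8  001000101101111010111→0 (1)
  9  010001011011110101111→0 (1)
 10  100010110111101011111→1 (0)
 11  000101101111010111110→0 (1)
 12  001011011110101111101→0 (0)
 13  010110111101011111010→0 (1)
 14  101101111010111110101→1 (1)
 15  011011110101111101011→0 (1)
 16  110111101011111010111→1 (0)
 17  101111010111110101110→1 (0)
 18  011110101111101011100→0 (0)
 19  111101011111010111000→1 (1)
 20  111010111110101110001→1 (1)
 21  110101111101011100011→1 (0)
 22  101011111010111000110→1 (0)
 23  010111110101110001100→0 (0)
 24  101111101011100011000→1 (1)
 25  011111010111000110001→0 (0)
 26  111110101110001100010→1 (0)
 27  111101011100011000100→1 (1)
 28  111010111000110001001→1 (1)
 29  110101110001100010011→1 (0)
 30  101011100011000100110→1 (0)
 31  010111000110001001100→0 (0)
 32  101110001100010011000→1 (1)
 33  011100011000100110001→0 (0)
 34  111000110001001100010→1 (0)
 35  110001100010011000100→1 (1)
 36  100011000100110001001→1 (1)
 37  000110001001100010011→0 (1)
 38  001100010011000100111→0 (1)
 39  011000100110001001111→0 (1)
 40  110001001100010011111→1 (0)
 41  100010011000100111110→1 (0)
 42  000100110001001111100→0 (0)
 43  001001100010011111000→0 (0)
 44  010011000100111110000→0 (0)
 45  100110001001111100000→1 (1)
 46  001100010011111000001→0 (0)
 47  011000100111110000010→0 (1)
 48  110001001111100000101→1 (1)
 49  100010011111000001011→1 (0)
 50  000100111110000010110→0 (1)
 51  001001111100000101101→0 (0)
 52  010011111000001011010→0 (1)
 53  100111110000010110101→1 (1)
 54  001111100000101101011→0 (1)
 55  011111000001011010111→0 (1)
 56  111110000010110101111→1 (0)
 57  111100000101101011110→1 (0)
 58  111000001011010111100→1 (1)
 59  110000010110101111001→1 (1)
 60  100000101101011110011→1 (0)
 61  000001011010111100110→0 (1)
 62  000010110101111001101→0 (0)
 63  000101101011110011010→0 (1)
 64  001011010111100110101→0 (0)
 65  010110101111001101010→0 (1)
 66  101101011110011010101→1 (1)
 67  011010111100110101011→0 (1)
 68  110101111001101010111→1 (0)
 69  101011110011010101110→1 (0)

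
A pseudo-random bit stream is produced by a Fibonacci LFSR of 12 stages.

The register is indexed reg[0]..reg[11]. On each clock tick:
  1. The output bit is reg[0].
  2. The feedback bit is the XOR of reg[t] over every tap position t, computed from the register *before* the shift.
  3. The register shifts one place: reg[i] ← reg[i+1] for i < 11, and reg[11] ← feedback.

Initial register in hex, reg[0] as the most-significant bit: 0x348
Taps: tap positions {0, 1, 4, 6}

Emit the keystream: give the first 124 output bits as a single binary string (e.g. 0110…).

tick  register→output (feedback)
  0  001101001000→0 (0)
  1  011010010000→0 (0)
  2  110100100000→1 (1)
  3  101001000001→1 (1)
  4  010010000011→0 (0)
  5  100100000110→1 (1)
  6  001000001101→0 (0)
  7  010000011010→0 (1)
  8  100000110101→1 (0)
  9  000001101010→0 (1)
 10  000011010101→0 (1)
 11  000110101011→0 (0)
 12  001101010110→0 (0)
 13  011010101100→0 (1)
 14  110101011001→1 (0)
 15  101010110010→1 (1)
 16  010101100101→0 (0)
 17  101011001010→1 (0)
 18  010110010100→0 (0)
 19  101100101000→1 (0)
 20  011001010000→0 (1)
 21  110010100001→1 (0)
 22  100101000010→1 (1)
 23  001010000101→0 (1)
 24  010100001011→0 (1)
 25  101000010111→1 (1)
 26  010000101111→0 (0)
 27  100001011110→1 (1)
 28  000010111101→0 (0)
 29  000101111010→0 (1)
 30  001011110101→0 (0)
 31  010111101010→0 (1)
 32  101111010101→1 (0)
 33  011110101010→0 (1)
 34  111101010101→1 (0)
 35  111010101010→1 (0)
 36  110101010100→1 (0)
 37  101010101000→1 (1)
 38  010101010001→0 (1)
 39  101010100011→1 (1)
 40  010101000111→0 (1)
 41  101010001111→1 (0)
 42  010100011110→0 (1)
 43  101000111101→1 (0)
 44  010001111010→0 (0)
 45  100011110100→1 (1)
 46  000111101001→0 (0)
 47  001111010010→0 (1)
 48  011110100101→0 (1)
 49  111101001011→1 (0)
 50  111010010110→1 (1)
 51  110100101101→1 (1)
 52  101001011011→1 (1)
 53  010010110111→0 (1)
 54  100101101111→1 (0)
 55  001011011110→0 (1)
 56  010110111101→0 (1)
 57  101101111011→1 (0)
 58  011011110110→0 (1)
 59  110111101101→1 (0)
 60  101111011010→1 (0)
 61  011110110100→0 (1)
 62  111101101001→1 (1)
 63  111011010011→1 (1)
 64  110110100111→1 (0)
 65  101101001110→1 (1)
 66  011010011101→0 (0)
 67  110100111010→1 (1)
 68  101001110101→1 (0)
 69  010011101010→0 (1)
 70  100111010101→1 (0)
 71  001110101010→0 (0)
 72  011101010100→0 (1)
 73  111010101001→1 (0)
 74  110101010010→1 (0)
 75  101010100100→1 (1)
 76  010101001001→0 (1)
 77  101010010011→1 (0)
 78  010100100110→0 (0)
 79  101001001100→1 (1)
 80  010010011001→0 (0)
 81  100100110010→1 (0)
 82  001001100100→0 (1)
 83  010011001001→0 (0)
 84  100110010010→1 (0)
 85  001100100100→0 (1)
 86  011001001001→0 (1)
 87  110010010011→1 (1)
 88  100100100111→1 (0)
 89  001001001110→0 (0)
 90  010010011100→0 (0)
 91  100100111000→1 (0)
 92  001001110000→0 (1)
 93  010011100001→0 (1)
 94  100111000011→1 (0)
 95  001110000110→0 (1)
 96  011100001101→0 (1)
 97  111000011011→1 (0)
 98  110000110110→1 (1)
 99  100001101101→1 (0)
100  000011011010→0 (1)
101  000110110101→0 (0)
102  001101101010→0 (1)
103  011011010101→0 (0)
104  110110101010→1 (0)
105  101101010100→1 (1)
106  011010101001→0 (1)
107  110101010011→1 (0)
108  101010100110→1 (1)
109  010101001101→0 (1)
110  101010011011→1 (0)
111  010100110110→0 (0)
112  101001101100→1 (0)
113  010011011000→0 (0)
114  100110110000→1 (1)
115  001101100001→0 (1)
116  011011000011→0 (0)
117  110110000110→1 (1)
118  101100001101→1 (1)
119  011000011011→0 (1)
120  110000110111→1 (1)
121  100001101111→1 (0)
122  000011011110→0 (1)
123  000110111101→0 (0)

0011010010000011010101100101000010111101010101000111101001011011110110100111010101001001100100100111000011011010101001101100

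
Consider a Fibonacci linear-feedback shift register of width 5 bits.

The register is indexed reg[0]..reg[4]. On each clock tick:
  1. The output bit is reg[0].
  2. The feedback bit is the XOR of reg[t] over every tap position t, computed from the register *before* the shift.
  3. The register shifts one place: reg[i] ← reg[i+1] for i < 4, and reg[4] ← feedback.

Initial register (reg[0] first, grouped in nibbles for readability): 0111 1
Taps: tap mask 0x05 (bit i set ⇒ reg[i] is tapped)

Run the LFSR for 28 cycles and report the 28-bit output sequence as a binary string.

step | reg (before) | out | fb
   0 | 01111 | 0 | 1
   1 | 11111 | 1 | 0
   2 | 11110 | 1 | 0
   3 | 11100 | 1 | 0
   4 | 11000 | 1 | 1
   5 | 10001 | 1 | 1
   6 | 00011 | 0 | 0
   7 | 00110 | 0 | 1
   8 | 01101 | 0 | 1
   9 | 11011 | 1 | 1
  10 | 10111 | 1 | 0
  11 | 01110 | 0 | 1
  12 | 11101 | 1 | 0
  13 | 11010 | 1 | 1
  14 | 10101 | 1 | 0
  15 | 01010 | 0 | 0
  16 | 10100 | 1 | 0
  17 | 01000 | 0 | 0
  18 | 10000 | 1 | 1
  19 | 00001 | 0 | 0
  20 | 00010 | 0 | 0
  21 | 00100 | 0 | 1
  22 | 01001 | 0 | 0
  23 | 10010 | 1 | 1
  24 | 00101 | 0 | 1
  25 | 01011 | 0 | 0
  26 | 10110 | 1 | 0
  27 | 01100 | 0 | 1

0111110001101110101000010010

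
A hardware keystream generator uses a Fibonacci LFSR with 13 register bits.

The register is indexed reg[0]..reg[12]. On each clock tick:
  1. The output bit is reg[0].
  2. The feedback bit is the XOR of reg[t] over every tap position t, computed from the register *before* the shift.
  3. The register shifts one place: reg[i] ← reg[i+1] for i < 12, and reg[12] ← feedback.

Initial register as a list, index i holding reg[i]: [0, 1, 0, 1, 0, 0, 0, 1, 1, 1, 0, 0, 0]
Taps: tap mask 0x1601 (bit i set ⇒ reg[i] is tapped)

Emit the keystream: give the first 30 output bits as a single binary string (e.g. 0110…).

010100011100010001111011010101

step | reg (before) | out | fb
   0 | 0101000111000 | 0 | 1
   1 | 1010001110001 | 1 | 0
   2 | 0100011100010 | 0 | 0
   3 | 1000111000100 | 1 | 0
   4 | 0001110001000 | 0 | 1
   5 | 0011100010001 | 0 | 1
   6 | 0111000100011 | 0 | 1
   7 | 1110001000111 | 1 | 1
   8 | 1100010001111 | 1 | 0
   9 | 1000100011110 | 1 | 1
  10 | 0001000111101 | 0 | 1
  11 | 0010001111011 | 0 | 0
  12 | 0100011110110 | 0 | 1
  13 | 1000111101101 | 1 | 0
  14 | 0001111011010 | 0 | 1
  15 | 0011110110101 | 0 | 0
  16 | 0111101101010 | 0 | 1
  17 | 1111011010101 | 1 | 1
  18 | 1110110101011 | 1 | 1
  19 | 1101101010111 | 1 | 1
  20 | 1011010101111 | 1 | 0
  21 | 0110101011110 | 0 | 0
  22 | 1101010111100 | 1 | 1
  23 | 1010101111001 | 1 | 1
  24 | 0101011110011 | 0 | 1
  25 | 1010111100111 | 1 | 1
  26 | 0101111001111 | 0 | 1
  27 | 1011110011111 | 1 | 0
  28 | 0111100111110 | 0 | 0
  29 | 1111001111100 | 1 | 1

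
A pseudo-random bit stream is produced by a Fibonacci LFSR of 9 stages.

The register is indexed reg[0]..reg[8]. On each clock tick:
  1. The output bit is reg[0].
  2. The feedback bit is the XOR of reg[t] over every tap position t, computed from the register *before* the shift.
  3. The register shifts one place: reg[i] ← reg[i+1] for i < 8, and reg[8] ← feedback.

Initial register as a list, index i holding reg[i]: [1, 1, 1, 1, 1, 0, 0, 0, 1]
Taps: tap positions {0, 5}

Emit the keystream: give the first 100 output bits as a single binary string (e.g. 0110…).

1111100011110011010011010111000110100010111111101001011000101001100011000000011001100101011001001111

step | reg (before) | out | fb
   0 | 111110001 | 1 | 1
   1 | 111100011 | 1 | 1
   2 | 111000111 | 1 | 1
   3 | 110001111 | 1 | 0
   4 | 100011110 | 1 | 0
   5 | 000111100 | 0 | 1
   6 | 001111001 | 0 | 1
   7 | 011110011 | 0 | 0
   8 | 111100110 | 1 | 1
   9 | 111001101 | 1 | 0
  10 | 110011010 | 1 | 0
  11 | 100110100 | 1 | 1
  12 | 001101001 | 0 | 1
  13 | 011010011 | 0 | 0
  14 | 110100110 | 1 | 1
  15 | 101001101 | 1 | 0
  16 | 010011010 | 0 | 1
  17 | 100110101 | 1 | 1
  18 | 001101011 | 0 | 1
  19 | 011010111 | 0 | 0
  20 | 110101110 | 1 | 0
  21 | 101011100 | 1 | 0
  22 | 010111000 | 0 | 1
  23 | 101110001 | 1 | 1
  24 | 011100011 | 0 | 0
  25 | 111000110 | 1 | 1
  26 | 110001101 | 1 | 0
  27 | 100011010 | 1 | 0
  28 | 000110100 | 0 | 0
  29 | 001101000 | 0 | 1
  30 | 011010001 | 0 | 0
  31 | 110100010 | 1 | 1
  32 | 101000101 | 1 | 1
  33 | 010001011 | 0 | 1
  34 | 100010111 | 1 | 1
  35 | 000101111 | 0 | 1
  36 | 001011111 | 0 | 1
  37 | 010111111 | 0 | 1
  38 | 101111111 | 1 | 0
  39 | 011111110 | 0 | 1
  40 | 111111101 | 1 | 0
  41 | 111111010 | 1 | 0
  42 | 111110100 | 1 | 1
  43 | 111101001 | 1 | 0
  44 | 111010010 | 1 | 1
  45 | 110100101 | 1 | 1
  46 | 101001011 | 1 | 0
  47 | 010010110 | 0 | 0
  48 | 100101100 | 1 | 0
  49 | 001011000 | 0 | 1
  50 | 010110001 | 0 | 0
  51 | 101100010 | 1 | 1
  52 | 011000101 | 0 | 0
  53 | 110001010 | 1 | 0
  54 | 100010100 | 1 | 1
  55 | 000101001 | 0 | 1
  56 | 001010011 | 0 | 0
  57 | 010100110 | 0 | 0
  58 | 101001100 | 1 | 0
  59 | 010011000 | 0 | 1
  60 | 100110001 | 1 | 1
  61 | 001100011 | 0 | 0
  62 | 011000110 | 0 | 0
  63 | 110001100 | 1 | 0
  64 | 100011000 | 1 | 0
  65 | 000110000 | 0 | 0
  66 | 001100000 | 0 | 0
  67 | 011000000 | 0 | 0
  68 | 110000000 | 1 | 1
  69 | 100000001 | 1 | 1
  70 | 000000011 | 0 | 0
  71 | 000000110 | 0 | 0
  72 | 000001100 | 0 | 1
  73 | 000011001 | 0 | 1
  74 | 000110011 | 0 | 0
  75 | 001100110 | 0 | 0
  76 | 011001100 | 0 | 1
  77 | 110011001 | 1 | 0
  78 | 100110010 | 1 | 1
  79 | 001100101 | 0 | 0
  80 | 011001010 | 0 | 1
  81 | 110010101 | 1 | 1
  82 | 100101011 | 1 | 0
  83 | 001010110 | 0 | 0
  84 | 010101100 | 0 | 1
  85 | 101011001 | 1 | 0
  86 | 010110010 | 0 | 0
  87 | 101100100 | 1 | 1
  88 | 011001001 | 0 | 1
  89 | 110010011 | 1 | 1
  90 | 100100111 | 1 | 1
  91 | 001001111 | 0 | 1
  92 | 010011111 | 0 | 1
  93 | 100111111 | 1 | 0
  94 | 001111110 | 0 | 1
  95 | 011111101 | 0 | 1
  96 | 111111011 | 1 | 0
  97 | 111110110 | 1 | 1
  98 | 111101101 | 1 | 0
  99 | 111011010 | 1 | 0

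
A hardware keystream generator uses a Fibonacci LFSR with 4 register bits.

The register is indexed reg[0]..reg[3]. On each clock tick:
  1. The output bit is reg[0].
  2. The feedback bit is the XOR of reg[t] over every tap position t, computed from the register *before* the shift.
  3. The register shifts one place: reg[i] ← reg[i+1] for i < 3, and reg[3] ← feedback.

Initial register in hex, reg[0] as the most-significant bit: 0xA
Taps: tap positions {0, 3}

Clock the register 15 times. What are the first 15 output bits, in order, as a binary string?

101011001000111

k : reg_k → out_k, fb_k
0: 1010 → 1, fb=1
1: 0101 → 0, fb=1
2: 1011 → 1, fb=0
3: 0110 → 0, fb=0
4: 1100 → 1, fb=1
5: 1001 → 1, fb=0
6: 0010 → 0, fb=0
7: 0100 → 0, fb=0
8: 1000 → 1, fb=1
9: 0001 → 0, fb=1
10: 0011 → 0, fb=1
11: 0111 → 0, fb=1
12: 1111 → 1, fb=0
13: 1110 → 1, fb=1
14: 1101 → 1, fb=0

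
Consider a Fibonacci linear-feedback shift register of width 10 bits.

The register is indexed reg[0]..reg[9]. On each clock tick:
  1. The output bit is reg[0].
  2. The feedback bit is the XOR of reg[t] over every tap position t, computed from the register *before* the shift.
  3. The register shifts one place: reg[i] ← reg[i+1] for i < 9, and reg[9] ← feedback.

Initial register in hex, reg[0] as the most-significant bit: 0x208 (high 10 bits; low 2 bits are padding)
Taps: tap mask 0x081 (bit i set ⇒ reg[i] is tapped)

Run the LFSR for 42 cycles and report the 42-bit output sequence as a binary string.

001000001001101101001111001101010110000101

step | reg (before) | out | fb
   0 | 0010000010 | 0 | 0
   1 | 0100000100 | 0 | 1
   2 | 1000001001 | 1 | 1
   3 | 0000010011 | 0 | 0
   4 | 0000100110 | 0 | 1
   5 | 0001001101 | 0 | 1
   6 | 0010011011 | 0 | 0
   7 | 0100110110 | 0 | 1
   8 | 1001101101 | 1 | 0
   9 | 0011011010 | 0 | 0
  10 | 0110110100 | 0 | 1
  11 | 1101101001 | 1 | 1
  12 | 1011010011 | 1 | 1
  13 | 0110100111 | 0 | 1
  14 | 1101001111 | 1 | 0
  15 | 1010011110 | 1 | 0
  16 | 0100111100 | 0 | 1
  17 | 1001111001 | 1 | 1
  18 | 0011110011 | 0 | 0
  19 | 0111100110 | 0 | 1
  20 | 1111001101 | 1 | 0
  21 | 1110011010 | 1 | 1
  22 | 1100110101 | 1 | 0
  23 | 1001101010 | 1 | 1
  24 | 0011010101 | 0 | 1
  25 | 0110101011 | 0 | 0
  26 | 1101010110 | 1 | 0
  27 | 1010101100 | 1 | 0
  28 | 0101011000 | 0 | 0
  29 | 1010110000 | 1 | 1
  30 | 0101100001 | 0 | 0
  31 | 1011000010 | 1 | 1
  32 | 0110000101 | 0 | 1
  33 | 1100001011 | 1 | 1
  34 | 1000010111 | 1 | 0
  35 | 0000101110 | 0 | 1
  36 | 0001011101 | 0 | 1
  37 | 0010111011 | 0 | 0
  38 | 0101110110 | 0 | 1
  39 | 1011101101 | 1 | 0
  40 | 0111011010 | 0 | 0
  41 | 1110110100 | 1 | 0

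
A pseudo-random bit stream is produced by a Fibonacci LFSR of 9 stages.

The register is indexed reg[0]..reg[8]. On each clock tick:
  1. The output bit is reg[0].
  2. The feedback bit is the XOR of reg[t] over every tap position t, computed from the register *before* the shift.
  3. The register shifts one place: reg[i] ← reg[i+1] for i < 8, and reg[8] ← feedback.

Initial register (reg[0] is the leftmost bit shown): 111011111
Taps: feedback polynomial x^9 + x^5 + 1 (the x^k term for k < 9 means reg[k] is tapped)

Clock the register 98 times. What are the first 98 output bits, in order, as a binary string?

11101111100011110011010011010111000110100010111111101001011000101001100011000000011001100101011001

tick  register→output (feedback)
  0  111011111→1 (0)
  1  110111110→1 (0)
  2  101111100→1 (0)
  3  011111000→0 (1)
  4  111110001→1 (1)
  5  111100011→1 (1)
  6  111000111→1 (1)
  7  110001111→1 (0)
  8  100011110→1 (0)
  9  000111100→0 (1)
 10  001111001→0 (1)
 11  011110011→0 (0)
 12  111100110→1 (1)
 13  111001101→1 (0)
 14  110011010→1 (0)
 15  100110100→1 (1)
 16  001101001→0 (1)
 17  011010011→0 (0)
 18  110100110→1 (1)
 19  101001101→1 (0)
 20  010011010→0 (1)
 21  100110101→1 (1)
 22  001101011→0 (1)
 23  011010111→0 (0)
 24  110101110→1 (0)
 25  101011100→1 (0)
 26  010111000→0 (1)
 27  101110001→1 (1)
 28  011100011→0 (0)
 29  111000110→1 (1)
 30  110001101→1 (0)
 31  100011010→1 (0)
 32  000110100→0 (0)
 33  001101000→0 (1)
 34  011010001→0 (0)
 35  110100010→1 (1)
 36  101000101→1 (1)
 37  010001011→0 (1)
 38  100010111→1 (1)
 39  000101111→0 (1)
 40  001011111→0 (1)
 41  010111111→0 (1)
 42  101111111→1 (0)
 43  011111110→0 (1)
 44  111111101→1 (0)
 45  111111010→1 (0)
 46  111110100→1 (1)
 47  111101001→1 (0)
 48  111010010→1 (1)
 49  110100101→1 (1)
 50  101001011→1 (0)
 51  010010110→0 (0)
 52  100101100→1 (0)
 53  001011000→0 (1)
 54  010110001→0 (0)
 55  101100010→1 (1)
 56  011000101→0 (0)
 57  110001010→1 (0)
 58  100010100→1 (1)
 59  000101001→0 (1)
 60  001010011→0 (0)
 61  010100110→0 (0)
 62  101001100→1 (0)
 63  010011000→0 (1)
 64  100110001→1 (1)
 65  001100011→0 (0)
 66  011000110→0 (0)
 67  110001100→1 (0)
 68  100011000→1 (0)
 69  000110000→0 (0)
 70  001100000→0 (0)
 71  011000000→0 (0)
 72  110000000→1 (1)
 73  100000001→1 (1)
 74  000000011→0 (0)
 75  000000110→0 (0)
 76  000001100→0 (1)
 77  000011001→0 (1)
 78  000110011→0 (0)
 79  001100110→0 (0)
 80  011001100→0 (1)
 81  110011001→1 (0)
 82  100110010→1 (1)
 83  001100101→0 (0)
 84  011001010→0 (1)
 85  110010101→1 (1)
 86  100101011→1 (0)
 87  001010110→0 (0)
 88  010101100→0 (1)
 89  101011001→1 (0)
 90  010110010→0 (0)
 91  101100100→1 (1)
 92  011001001→0 (1)
 93  110010011→1 (1)
 94  100100111→1 (1)
 95  001001111→0 (1)
 96  010011111→0 (1)
 97  100111111→1 (0)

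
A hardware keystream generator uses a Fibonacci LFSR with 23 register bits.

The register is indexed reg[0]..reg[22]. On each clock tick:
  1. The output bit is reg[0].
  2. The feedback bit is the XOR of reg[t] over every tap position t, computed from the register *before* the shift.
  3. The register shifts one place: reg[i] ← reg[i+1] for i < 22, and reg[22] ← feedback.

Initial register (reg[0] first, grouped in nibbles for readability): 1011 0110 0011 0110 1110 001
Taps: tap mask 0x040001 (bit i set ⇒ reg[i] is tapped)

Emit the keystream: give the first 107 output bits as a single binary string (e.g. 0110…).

step | reg (before) | out | fb
   0 | 10110110001101101110001 | 1 | 0
   1 | 01101100011011011100010 | 0 | 0
   2 | 11011000110110111000100 | 1 | 1
   3 | 10110001101101110001001 | 1 | 1
   4 | 01100011011011100010011 | 0 | 1
   5 | 11000110110111000100111 | 1 | 1
   6 | 10001101101110001001111 | 1 | 1
   7 | 00011011011100010011111 | 0 | 1
   8 | 00110110111000100111111 | 0 | 1
   9 | 01101101110001001111111 | 0 | 1
  10 | 11011011100010011111111 | 1 | 0
  11 | 10110111000100111111110 | 1 | 0
  12 | 01101110001001111111100 | 0 | 1
  13 | 11011100010011111111001 | 1 | 0
  14 | 10111000100111111110010 | 1 | 0
  15 | 01110001001111111100100 | 0 | 0
  16 | 11100010011111111001000 | 1 | 1
  17 | 11000100111111110010001 | 1 | 0
  18 | 10001001111111100100010 | 1 | 1
  19 | 00010011111111001000101 | 0 | 0
  20 | 00100111111110010001010 | 0 | 0
  21 | 01001111111100100010100 | 0 | 1
  22 | 10011111111001000101001 | 1 | 1
  23 | 00111111110010001010011 | 0 | 1
  24 | 01111111100100010100111 | 0 | 0
  25 | 11111111001000101001110 | 1 | 1
  26 | 11111110010001010011101 | 1 | 0
  27 | 11111100100010100111010 | 1 | 0
  28 | 11111001000101001110100 | 1 | 0
  29 | 11110010001010011101000 | 1 | 1
  30 | 11100100010100111010001 | 1 | 0
  31 | 11001000101001110100010 | 1 | 1
  32 | 10010001010011101000101 | 1 | 1
  33 | 00100010100111010001011 | 0 | 0
  34 | 01000101001110100010110 | 0 | 1
  35 | 10001010011101000101101 | 1 | 1
  36 | 00010100111010001011011 | 0 | 1
  37 | 00101001110100010110111 | 0 | 1
  38 | 01010011101000101101111 | 0 | 0
  39 | 10100111010001011011110 | 1 | 0
  40 | 01001110100010110111100 | 0 | 1
  41 | 10011101000101101111001 | 1 | 0
  42 | 00111010001011011110010 | 0 | 1
  43 | 01110100010110111100101 | 0 | 0
  44 | 11101000101101111001010 | 1 | 1
  45 | 11010001011011110010101 | 1 | 0
  46 | 10100010110111100101010 | 1 | 1
  47 | 01000101101111001010101 | 0 | 1
  48 | 10001011011110010101011 | 1 | 1
  49 | 00010110111100101010111 | 0 | 1
  50 | 00101101111001010101111 | 0 | 0
  51 | 01011011110010101011110 | 0 | 1
  52 | 10110111100101010111101 | 1 | 0
  53 | 01101111001010101111010 | 0 | 1
  54 | 11011110010101011110101 | 1 | 0
  55 | 10111100101010111101010 | 1 | 1
  56 | 01111001010101111010101 | 0 | 1
  57 | 11110010101011110101011 | 1 | 1
  58 | 11100101010111101010111 | 1 | 0
  59 | 11001010101111010101110 | 1 | 1
  60 | 10010101011110101011101 | 1 | 0
  61 | 00101010111101010111010 | 0 | 1
  62 | 01010101111010101110101 | 0 | 1
  63 | 10101011110101011101011 | 1 | 1
  64 | 01010111101010111010111 | 0 | 1
  65 | 10101111010101110101111 | 1 | 1
  66 | 01011110101011101011111 | 0 | 1
  67 | 10111101010111010111111 | 1 | 0
  68 | 01111010101110101111110 | 0 | 1
  69 | 11110101011101011111101 | 1 | 0
  70 | 11101010111010111111010 | 1 | 0
  71 | 11010101110101111110100 | 1 | 0
  72 | 10101011101011111101000 | 1 | 1
  73 | 01010111010111111010001 | 0 | 1
  74 | 10101110101111110100011 | 1 | 1
  75 | 01011101011111101000111 | 0 | 0
  76 | 10111010111111010001110 | 1 | 1
  77 | 01110101111110100011101 | 0 | 1
  78 | 11101011111101000111011 | 1 | 0
  79 | 11010111111010001110110 | 1 | 0
  80 | 10101111110100011101100 | 1 | 1
  81 | 01011111101000111011001 | 0 | 1
  82 | 10111111010001110110011 | 1 | 0
  83 | 01111110100011101100110 | 0 | 0
  84 | 11111101000111011001100 | 1 | 1
  85 | 11111010001110110011001 | 1 | 0
  86 | 11110100011101100110010 | 1 | 0
  87 | 11101000111011001100100 | 1 | 1
  88 | 11010001110110011001001 | 1 | 1
  89 | 10100011101100110010011 | 1 | 0
  90 | 01000111011001100100110 | 0 | 0
  91 | 10001110110011001001100 | 1 | 1
  92 | 00011101100110010011001 | 0 | 1
  93 | 00111011001100100110011 | 0 | 1
  94 | 01110110011001001100111 | 0 | 0
  95 | 11101100110010011001110 | 1 | 1
  96 | 11011001100100110011101 | 1 | 0
  97 | 10110011001001100111010 | 1 | 0
  98 | 01100110010011001110100 | 0 | 1
  99 | 11001100100110011101001 | 1 | 1
 100 | 10011001001100111010011 | 1 | 0
 101 | 00110010011001110100110 | 0 | 0
 102 | 01100100110011101001100 | 0 | 0
 103 | 11001001100111010011000 | 1 | 0
 104 | 10010011001110100110000 | 1 | 0
 105 | 00100110011101001100000 | 0 | 0
 106 | 01001100111010011000000 | 0 | 0

10110110001101101110001001111111100100010100111010001011011110010101011110101011101011111101000111011001100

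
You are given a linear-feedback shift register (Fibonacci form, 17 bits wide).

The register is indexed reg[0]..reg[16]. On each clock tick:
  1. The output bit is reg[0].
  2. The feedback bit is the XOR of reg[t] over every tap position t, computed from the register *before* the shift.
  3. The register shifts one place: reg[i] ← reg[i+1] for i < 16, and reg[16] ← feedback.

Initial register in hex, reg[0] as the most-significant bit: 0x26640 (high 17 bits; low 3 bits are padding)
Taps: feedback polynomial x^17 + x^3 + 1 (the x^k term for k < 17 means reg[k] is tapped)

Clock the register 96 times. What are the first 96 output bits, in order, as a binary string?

k : reg_k → out_k, fb_k
0: 00100110011001000 → 0, fb=0
1: 01001100110010000 → 0, fb=0
2: 10011001100100000 → 1, fb=0
3: 00110011001000000 → 0, fb=1
4: 01100110010000001 → 0, fb=0
5: 11001100100000010 → 1, fb=1
6: 10011001000000101 → 1, fb=0
7: 00110010000001010 → 0, fb=1
8: 01100100000010101 → 0, fb=0
9: 11001000000101010 → 1, fb=1
10: 10010000001010101 → 1, fb=0
11: 00100000010101010 → 0, fb=0
12: 01000000101010100 → 0, fb=0
13: 10000001010101000 → 1, fb=1
14: 00000010101010001 → 0, fb=0
15: 00000101010100010 → 0, fb=0
16: 00001010101000100 → 0, fb=0
17: 00010101010001000 → 0, fb=1
18: 00101010100010001 → 0, fb=0
19: 01010101000100010 → 0, fb=1
20: 10101010001000101 → 1, fb=1
21: 01010100010001011 → 0, fb=1
22: 10101000100010111 → 1, fb=1
23: 01010001000101111 → 0, fb=1
24: 10100010001011111 → 1, fb=1
25: 01000100010111111 → 0, fb=0
26: 10001000101111110 → 1, fb=1
27: 00010001011111101 → 0, fb=1
28: 00100010111111011 → 0, fb=0
29: 01000101111110110 → 0, fb=0
30: 10001011111101100 → 1, fb=1
31: 00010111111011001 → 0, fb=1
32: 00101111110110011 → 0, fb=0
33: 01011111101100110 → 0, fb=1
34: 10111111011001101 → 1, fb=0
35: 01111110110011010 → 0, fb=1
36: 11111101100110101 → 1, fb=0
37: 11111011001101010 → 1, fb=0
38: 11110110011010100 → 1, fb=0
39: 11101100110101000 → 1, fb=1
40: 11011001101010001 → 1, fb=0
41: 10110011010100010 → 1, fb=0
42: 01100110101000100 → 0, fb=0
43: 11001101010001000 → 1, fb=1
44: 10011010100010001 → 1, fb=0
45: 00110101000100010 → 0, fb=1
46: 01101010001000101 → 0, fb=0
47: 11010100010001010 → 1, fb=0
48: 10101000100010100 → 1, fb=1
49: 01010001000101001 → 0, fb=1
50: 10100010001010011 → 1, fb=1
51: 01000100010100111 → 0, fb=0
52: 10001000101001110 → 1, fb=1
53: 00010001010011101 → 0, fb=1
54: 00100010100111011 → 0, fb=0
55: 01000101001110110 → 0, fb=0
56: 10001010011101100 → 1, fb=1
57: 00010100111011001 → 0, fb=1
58: 00101001110110011 → 0, fb=0
59: 01010011101100110 → 0, fb=1
60: 10100111011001101 → 1, fb=1
61: 01001110110011011 → 0, fb=0
62: 10011101100110110 → 1, fb=0
63: 00111011001101100 → 0, fb=1
64: 01110110011011001 → 0, fb=1
65: 11101100110110011 → 1, fb=1
66: 11011001101100111 → 1, fb=0
67: 10110011011001110 → 1, fb=0
68: 01100110110011100 → 0, fb=0
69: 11001101100111000 → 1, fb=1
70: 10011011001110001 → 1, fb=0
71: 00110110011100010 → 0, fb=1
72: 01101100111000101 → 0, fb=0
73: 11011001110001010 → 1, fb=0
74: 10110011100010100 → 1, fb=0
75: 01100111000101000 → 0, fb=0
76: 11001110001010000 → 1, fb=1
77: 10011100010100001 → 1, fb=0
78: 00111000101000010 → 0, fb=1
79: 01110001010000101 → 0, fb=1
80: 11100010100001011 → 1, fb=1
81: 11000101000010111 → 1, fb=1
82: 10001010000101111 → 1, fb=1
83: 00010100001011111 → 0, fb=1
84: 00101000010111111 → 0, fb=0
85: 01010000101111110 → 0, fb=1
86: 10100001011111101 → 1, fb=1
87: 01000010111111011 → 0, fb=0
88: 10000101111110110 → 1, fb=1
89: 00001011111101101 → 0, fb=0
90: 00010111111011010 → 0, fb=1
91: 00101111110110101 → 0, fb=0
92: 01011111101101010 → 0, fb=1
93: 10111111011010101 → 1, fb=0
94: 01111110110101010 → 0, fb=1
95: 11111101101010101 → 1, fb=0

001001100110010000001010101000100010111111011001101010001000101001110110011011001110001010000101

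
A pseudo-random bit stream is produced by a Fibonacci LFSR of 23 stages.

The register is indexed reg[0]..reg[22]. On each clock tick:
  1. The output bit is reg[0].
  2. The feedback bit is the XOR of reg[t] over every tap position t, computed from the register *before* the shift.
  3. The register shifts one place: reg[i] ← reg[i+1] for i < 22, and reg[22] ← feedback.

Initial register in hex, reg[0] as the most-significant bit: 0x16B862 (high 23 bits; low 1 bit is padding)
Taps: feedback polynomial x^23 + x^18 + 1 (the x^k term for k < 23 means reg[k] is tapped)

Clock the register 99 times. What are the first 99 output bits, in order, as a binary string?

000101101011100001100011001101001101011001110101110001111001000001101000110010010110101110001101111

step | reg (before) | out | fb
   0 | 00010110101110000110001 | 0 | 1
   1 | 00101101011100001100011 | 0 | 0
   2 | 01011010111000011000110 | 0 | 0
   3 | 10110101110000110001100 | 1 | 1
   4 | 01101011100001100011001 | 0 | 1
   5 | 11010111000011000110011 | 1 | 0
   6 | 10101110000110001100110 | 1 | 1
   7 | 01011100001100011001101 | 0 | 0
   8 | 10111000011000110011010 | 1 | 0
   9 | 01110000110001100110100 | 0 | 1
  10 | 11100001100011001101001 | 1 | 1
  11 | 11000011000110011010011 | 1 | 0
  12 | 10000110001100110100110 | 1 | 1
  13 | 00001100011001101001101 | 0 | 0
  14 | 00011000110011010011010 | 0 | 1
  15 | 00110001100110100110101 | 0 | 1
  16 | 01100011001101001101011 | 0 | 0
  17 | 11000110011010011010110 | 1 | 0
  18 | 10001100110100110101100 | 1 | 1
  19 | 00011001101001101011001 | 0 | 1
  20 | 00110011010011010110011 | 0 | 1
  21 | 01100110100110101100111 | 0 | 0
  22 | 11001101001101011001110 | 1 | 1
  23 | 10011010011010110011101 | 1 | 0
  24 | 00110100110101100111010 | 0 | 1
  25 | 01101001101011001110101 | 0 | 1
  26 | 11010011010110011101011 | 1 | 1
  27 | 10100110101100111010111 | 1 | 0
  28 | 01001101011001110101110 | 0 | 0
  29 | 10011010110011101011100 | 1 | 0
  30 | 00110101100111010111000 | 0 | 1
  31 | 01101011001110101110001 | 0 | 1
  32 | 11010110011101011100011 | 1 | 1
  33 | 10101100111010111000111 | 1 | 1
  34 | 01011001110101110001111 | 0 | 0
  35 | 10110011101011100011110 | 1 | 0
  36 | 01100111010111000111100 | 0 | 1
  37 | 11001110101110001111001 | 1 | 0
  38 | 10011101011100011110010 | 1 | 0
  39 | 00111010111000111100100 | 0 | 0
  40 | 01110101110001111001000 | 0 | 0
  41 | 11101011100011110010000 | 1 | 0
  42 | 11010111000111100100000 | 1 | 1
  43 | 10101110001111001000001 | 1 | 1
  44 | 01011100011110010000011 | 0 | 0
  45 | 10111000111100100000110 | 1 | 1
  46 | 01110001111001000001101 | 0 | 0
  47 | 11100011110010000011010 | 1 | 0
  48 | 11000111100100000110100 | 1 | 0
  49 | 10001111001000001101000 | 1 | 1
  50 | 00011110010000011010001 | 0 | 1
  51 | 00111100100000110100011 | 0 | 0
  52 | 01111001000001101000110 | 0 | 0
  53 | 11110010000011010001100 | 1 | 1
  54 | 11100100000110100011001 | 1 | 0
  55 | 11001000001101000110010 | 1 | 0
  56 | 10010000011010001100100 | 1 | 1
  57 | 00100000110100011001001 | 0 | 0
  58 | 01000001101000110010010 | 0 | 1
  59 | 10000011010001100100101 | 1 | 1
  60 | 00000110100011001001011 | 0 | 0
  61 | 00001101000110010010110 | 0 | 1
  62 | 00011010001100100101101 | 0 | 0
  63 | 00110100011001001011010 | 0 | 1
  64 | 01101000110010010110101 | 0 | 1
  65 | 11010001100100101101011 | 1 | 1
  66 | 10100011001001011010111 | 1 | 0
  67 | 01000110010010110101110 | 0 | 0
  68 | 10001100100101101011100 | 1 | 0
  69 | 00011001001011010111000 | 0 | 1
  70 | 00110010010110101110001 | 0 | 1
  71 | 01100100101101011100011 | 0 | 0
  72 | 11001001011010111000110 | 1 | 1
  73 | 10010010110101110001101 | 1 | 1
  74 | 00100101101011100011011 | 0 | 1
  75 | 01001011010111000110111 | 0 | 1
  76 | 10010110101110001101111 | 1 | 1
  77 | 00101101011100011011111 | 0 | 1
  78 | 01011010111000110111111 | 0 | 1
  79 | 10110101110001101111111 | 1 | 0
  80 | 01101011100011011111110 | 0 | 1
  81 | 11010111000110111111101 | 1 | 0
  82 | 10101110001101111111010 | 1 | 0
  83 | 01011100011011111110100 | 0 | 1
  84 | 10111000110111111101001 | 1 | 1
  85 | 01110001101111111010011 | 0 | 1
  86 | 11100011011111110100111 | 1 | 1
  87 | 11000110111111101001111 | 1 | 1
  88 | 10001101111111010011111 | 1 | 0
  89 | 00011011111110100111110 | 0 | 1
  90 | 00110111111101001111101 | 0 | 1
  91 | 01101111111010011111011 | 0 | 1
  92 | 11011111110100111110111 | 1 | 0
  93 | 10111111101001111101110 | 1 | 1
  94 | 01111111010011111011101 | 0 | 1
  95 | 11111110100111110111011 | 1 | 0
  96 | 11111101001111101110110 | 1 | 0
  97 | 11111010011111011101100 | 1 | 1
  98 | 11110100111110111011001 | 1 | 0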